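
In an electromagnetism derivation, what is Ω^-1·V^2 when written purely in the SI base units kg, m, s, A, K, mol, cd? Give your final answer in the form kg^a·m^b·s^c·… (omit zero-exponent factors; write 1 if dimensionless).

kg·m²·s⁻³

Ω = V/A (resistance = voltage per current),
    = kg·m²·s⁻³·A⁻².
So Ω⁻¹ = kg⁻¹·m⁻²·s³·A².
V = W/A (potential = power per current),
    = kg·m²·s⁻³·A⁻¹.
So V² = kg²·m⁴·s⁻⁶·A⁻².
Combining: Ω⁻¹·V² = (kg⁻¹·m⁻²·s³·A²) · (kg²·m⁴·s⁻⁶·A⁻²) = kg·m²·s⁻³.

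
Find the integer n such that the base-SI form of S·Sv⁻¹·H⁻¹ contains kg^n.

-2

S = kg⁻¹·m⁻²·s³·A².
Sv = m²·s⁻².
So Sv⁻¹ = m⁻²·s².
H = kg·m²·s⁻²·A⁻².
So H⁻¹ = kg⁻¹·m⁻²·s²·A².
Combining: S·Sv⁻¹·H⁻¹ = (kg⁻¹·m⁻²·s³·A²) · (m⁻²·s²) · (kg⁻¹·m⁻²·s²·A²) = kg⁻²·m⁻⁶·s⁷·A⁴.
The exponent of kg is -2.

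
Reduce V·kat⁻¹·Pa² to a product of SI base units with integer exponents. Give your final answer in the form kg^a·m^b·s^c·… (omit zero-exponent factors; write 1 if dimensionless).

kg³·s⁻⁶·A⁻¹·mol⁻¹

V = kg·m²·s⁻³·A⁻¹.
kat = s⁻¹·mol.
So kat⁻¹ = s·mol⁻¹.
Pa = kg·m⁻¹·s⁻².
So Pa² = kg²·m⁻²·s⁻⁴.
Combining: V·kat⁻¹·Pa² = (kg·m²·s⁻³·A⁻¹) · (s·mol⁻¹) · (kg²·m⁻²·s⁻⁴) = kg³·s⁻⁶·A⁻¹·mol⁻¹.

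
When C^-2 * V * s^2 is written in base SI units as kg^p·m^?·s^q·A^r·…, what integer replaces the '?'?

2

C = s·A.
So C⁻² = s⁻²·A⁻².
V = kg·m²·s⁻³·A⁻¹.
Combining: C⁻²·V·s² = (s⁻²·A⁻²) · (kg·m²·s⁻³·A⁻¹) · s² = kg·m²·s⁻³·A⁻³.
The exponent of m is 2.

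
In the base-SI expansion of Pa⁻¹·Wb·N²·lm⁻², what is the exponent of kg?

2

Pa = N/m² (pressure = force per area),
    = kg·m⁻¹·s⁻².
So Pa⁻¹ = kg⁻¹·m·s².
Wb = V·s (flux: a volt is a weber per second),
    = kg·m²·s⁻²·A⁻¹.
N = kg·m/s² = kg·m·s⁻² (force = mass × acceleration).
So N² = kg²·m²·s⁻⁴.
lm = cd·sr = cd (luminous flux; sr is dimensionless).
So lm⁻² = cd⁻².
Combining: Pa⁻¹·Wb·N²·lm⁻² = (kg⁻¹·m·s²) · (kg·m²·s⁻²·A⁻¹) · (kg²·m²·s⁻⁴) · cd⁻² = kg²·m⁵·s⁻⁴·A⁻¹·cd⁻².
The exponent of kg is 2.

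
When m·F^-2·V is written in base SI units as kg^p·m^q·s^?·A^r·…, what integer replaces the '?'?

-11

F = kg⁻¹·m⁻²·s⁴·A².
So F⁻² = kg²·m⁴·s⁻⁸·A⁻⁴.
V = kg·m²·s⁻³·A⁻¹.
Combining: m·F⁻²·V = m · (kg²·m⁴·s⁻⁸·A⁻⁴) · (kg·m²·s⁻³·A⁻¹) = kg³·m⁷·s⁻¹¹·A⁻⁵.
The exponent of s is -11.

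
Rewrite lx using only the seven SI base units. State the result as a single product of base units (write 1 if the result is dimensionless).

m⁻²·cd

lx = m⁻²·cd.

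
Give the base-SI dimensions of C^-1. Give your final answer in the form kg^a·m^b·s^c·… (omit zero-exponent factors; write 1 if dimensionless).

s⁻¹·A⁻¹

C = s·A.
So C⁻¹ = s⁻¹·A⁻¹.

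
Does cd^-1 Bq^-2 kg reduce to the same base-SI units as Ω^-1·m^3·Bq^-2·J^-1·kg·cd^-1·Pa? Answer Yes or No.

Left side:
  Bq = 1/s = s⁻¹ (activity is decays per second).
  So Bq⁻² = s².
  Combining: cd⁻¹·Bq⁻²·kg = cd⁻¹ · s² · kg = kg·s²·cd⁻¹.
Right side:
  Ω = kg·m²·s⁻³·A⁻².
  So Ω⁻¹ = kg⁻¹·m⁻²·s³·A².
  Bq = s⁻¹.
  So Bq⁻² = s².
  J = kg·m²·s⁻².
  So J⁻¹ = kg⁻¹·m⁻²·s².
  Pa = kg·m⁻¹·s⁻².
  Combining: Ω⁻¹·m³·Bq⁻²·J⁻¹·kg·cd⁻¹·Pa = (kg⁻¹·m⁻²·s³·A²) · m³ · s² · (kg⁻¹·m⁻²·s²) · kg · cd⁻¹ · (kg·m⁻¹·s⁻²) = m⁻²·s⁵·A²·cd⁻¹.
Left is kg·s²·cd⁻¹; right is m⁻²·s⁵·A²·cd⁻¹ — different.

No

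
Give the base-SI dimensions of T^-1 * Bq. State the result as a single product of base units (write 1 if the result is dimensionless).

kg⁻¹·s·A

T = kg·s⁻²·A⁻¹.
So T⁻¹ = kg⁻¹·s²·A.
Bq = s⁻¹.
Combining: T⁻¹·Bq = (kg⁻¹·s²·A) · s⁻¹ = kg⁻¹·s·A.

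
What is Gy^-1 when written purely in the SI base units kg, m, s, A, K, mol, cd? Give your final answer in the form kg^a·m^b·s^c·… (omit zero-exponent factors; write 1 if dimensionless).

Gy = J/kg (absorbed dose = energy per mass),
    = m²·s⁻².
So Gy⁻¹ = m⁻²·s².

m⁻²·s²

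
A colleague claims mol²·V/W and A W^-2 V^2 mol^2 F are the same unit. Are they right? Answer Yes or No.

No

Left side:
  V = W/A (potential = power per current),
      = kg·m²·s⁻³·A⁻¹.
  W = J/s (power = energy per time),
      = kg·m²·s⁻³.
  So W⁻¹ = kg⁻¹·m⁻²·s³.
  Combining: mol²·V·W⁻¹ = mol² · (kg·m²·s⁻³·A⁻¹) · (kg⁻¹·m⁻²·s³) = A⁻¹·mol².
Right side:
  W = kg·m²·s⁻³.
  So W⁻² = kg⁻²·m⁻⁴·s⁶.
  V = kg·m²·s⁻³·A⁻¹.
  So V² = kg²·m⁴·s⁻⁶·A⁻².
  F = kg⁻¹·m⁻²·s⁴·A².
  Combining: A·W⁻²·V²·mol²·F = A · (kg⁻²·m⁻⁴·s⁶) · (kg²·m⁴·s⁻⁶·A⁻²) · mol² · (kg⁻¹·m⁻²·s⁴·A²) = kg⁻¹·m⁻²·s⁴·A·mol².
Left is A⁻¹·mol²; right is kg⁻¹·m⁻²·s⁴·A·mol² — different.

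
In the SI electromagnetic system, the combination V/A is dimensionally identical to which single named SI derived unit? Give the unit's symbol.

Ω

V = W/A (potential = power per current),
    = kg·m²·s⁻³·A⁻¹.
Combining: V·A⁻¹ = (kg·m²·s⁻³·A⁻¹) · A⁻¹ = kg·m²·s⁻³·A⁻².
kg·m²·s⁻³·A⁻² is the base-SI form of the ohm.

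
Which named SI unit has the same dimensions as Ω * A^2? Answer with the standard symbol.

Ω = V/A (resistance = voltage per current),
    = kg·m²·s⁻³·A⁻².
Combining: Ω·A² = (kg·m²·s⁻³·A⁻²) · A² = kg·m²·s⁻³.
kg·m²·s⁻³ is the base-SI form of the watt.

W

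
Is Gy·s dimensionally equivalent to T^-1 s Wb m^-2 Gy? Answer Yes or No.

Yes

Left side:
  Gy = J/kg (absorbed dose = energy per mass),
      = m²·s⁻².
  Combining: Gy·s = (m²·s⁻²) · s = m²·s⁻¹.
Right side:
  T = kg·s⁻²·A⁻¹.
  So T⁻¹ = kg⁻¹·s²·A.
  Wb = kg·m²·s⁻²·A⁻¹.
  Gy = m²·s⁻².
  Combining: T⁻¹·s·Wb·m⁻²·Gy = (kg⁻¹·s²·A) · s · (kg·m²·s⁻²·A⁻¹) · m⁻² · (m²·s⁻²) = m²·s⁻¹.
Both reduce to m²·s⁻¹.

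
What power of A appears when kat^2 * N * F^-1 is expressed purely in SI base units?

-2

kat = s⁻¹·mol.
So kat² = s⁻²·mol².
N = kg·m·s⁻².
F = kg⁻¹·m⁻²·s⁴·A².
So F⁻¹ = kg·m²·s⁻⁴·A⁻².
Combining: kat²·N·F⁻¹ = (s⁻²·mol²) · (kg·m·s⁻²) · (kg·m²·s⁻⁴·A⁻²) = kg²·m³·s⁻⁸·A⁻²·mol².
The exponent of A is -2.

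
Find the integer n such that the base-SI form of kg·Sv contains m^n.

Sv = m²·s⁻².
Combining: kg·Sv = kg · (m²·s⁻²) = kg·m²·s⁻².
The exponent of m is 2.

2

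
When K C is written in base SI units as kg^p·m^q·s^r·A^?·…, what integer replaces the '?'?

1

C = s·A.
Combining: K·C = K · (s·A) = s·A·K.
The exponent of A is 1.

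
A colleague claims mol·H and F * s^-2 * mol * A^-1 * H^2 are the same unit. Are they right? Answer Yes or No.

No

Left side:
  H = kg·m²·s⁻²·A⁻².
  Combining: mol·H = mol · (kg·m²·s⁻²·A⁻²) = kg·m²·s⁻²·A⁻²·mol.
Right side:
  F = kg⁻¹·m⁻²·s⁴·A².
  H = kg·m²·s⁻²·A⁻².
  So H² = kg²·m⁴·s⁻⁴·A⁻⁴.
  Combining: F·s⁻²·mol·A⁻¹·H² = (kg⁻¹·m⁻²·s⁴·A²) · s⁻² · mol · A⁻¹ · (kg²·m⁴·s⁻⁴·A⁻⁴) = kg·m²·s⁻²·A⁻³·mol.
Left is kg·m²·s⁻²·A⁻²·mol; right is kg·m²·s⁻²·A⁻³·mol — different.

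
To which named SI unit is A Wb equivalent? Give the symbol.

Wb = V·s (flux: a volt is a weber per second),
    = kg·m²·s⁻²·A⁻¹.
Combining: A·Wb = A · (kg·m²·s⁻²·A⁻¹) = kg·m²·s⁻².
kg·m²·s⁻² is the base-SI form of the joule.

J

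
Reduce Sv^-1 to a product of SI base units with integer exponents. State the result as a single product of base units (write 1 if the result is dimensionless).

m⁻²·s²

Sv = m²·s⁻².
So Sv⁻¹ = m⁻²·s².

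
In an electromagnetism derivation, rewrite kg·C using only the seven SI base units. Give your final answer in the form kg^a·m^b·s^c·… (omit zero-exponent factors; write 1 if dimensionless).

kg·s·A

C = A·s = s·A (charge = current × time).
Combining: kg·C = kg · (s·A) = kg·s·A.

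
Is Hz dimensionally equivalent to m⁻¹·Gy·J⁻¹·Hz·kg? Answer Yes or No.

Left side:
  Hz = s⁻¹.
Right side:
  Gy = J/kg (absorbed dose = energy per mass),
      = m²·s⁻².
  J = N·m (work = force × distance),
      = kg·m²·s⁻².
  So J⁻¹ = kg⁻¹·m⁻²·s².
  Hz = 1/s = s⁻¹ (frequency is cycles per second).
  Combining: m⁻¹·Gy·J⁻¹·Hz·kg = m⁻¹ · (m²·s⁻²) · (kg⁻¹·m⁻²·s²) · s⁻¹ · kg = m⁻¹·s⁻¹.
Left is s⁻¹; right is m⁻¹·s⁻¹ — different.

No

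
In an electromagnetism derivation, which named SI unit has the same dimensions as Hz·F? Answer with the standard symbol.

S

Hz = s⁻¹.
F = kg⁻¹·m⁻²·s⁴·A².
Combining: Hz·F = s⁻¹ · (kg⁻¹·m⁻²·s⁴·A²) = kg⁻¹·m⁻²·s³·A².
kg⁻¹·m⁻²·s³·A² is the base-SI form of the siemens.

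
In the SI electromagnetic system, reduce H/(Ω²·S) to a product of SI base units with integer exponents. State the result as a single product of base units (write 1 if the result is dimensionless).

Ω = V/A (resistance = voltage per current),
    = kg·m²·s⁻³·A⁻².
So Ω⁻² = kg⁻²·m⁻⁴·s⁶·A⁴.
H = Wb/A (inductance = flux per current),
    = kg·m²·s⁻²·A⁻².
S = 1/Ω (conductance is reciprocal resistance),
    = kg⁻¹·m⁻²·s³·A².
So S⁻¹ = kg·m²·s⁻³·A⁻².
Combining: Ω⁻²·H·S⁻¹ = (kg⁻²·m⁻⁴·s⁶·A⁴) · (kg·m²·s⁻²·A⁻²) · (kg·m²·s⁻³·A⁻²) = s.

s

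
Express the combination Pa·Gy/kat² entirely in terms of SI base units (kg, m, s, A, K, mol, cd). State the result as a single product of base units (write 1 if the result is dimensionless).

kg·m·s⁻²·mol⁻²

Pa = N/m² (pressure = force per area),
    = kg·m⁻¹·s⁻².
Gy = J/kg (absorbed dose = energy per mass),
    = m²·s⁻².
kat = mol/s = s⁻¹·mol (catalytic activity).
So kat⁻² = s²·mol⁻².
Combining: Pa·Gy·kat⁻² = (kg·m⁻¹·s⁻²) · (m²·s⁻²) · (s²·mol⁻²) = kg·m·s⁻²·mol⁻².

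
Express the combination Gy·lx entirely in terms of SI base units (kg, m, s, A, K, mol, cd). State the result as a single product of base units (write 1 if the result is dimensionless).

s⁻²·cd

Gy = m²·s⁻².
lx = m⁻²·cd.
Combining: Gy·lx = (m²·s⁻²) · (m⁻²·cd) = s⁻²·cd.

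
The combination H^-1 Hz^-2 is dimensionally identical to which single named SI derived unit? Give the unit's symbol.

H = Wb/A (inductance = flux per current),
    = kg·m²·s⁻²·A⁻².
So H⁻¹ = kg⁻¹·m⁻²·s²·A².
Hz = 1/s = s⁻¹ (frequency is cycles per second).
So Hz⁻² = s².
Combining: H⁻¹·Hz⁻² = (kg⁻¹·m⁻²·s²·A²) · s² = kg⁻¹·m⁻²·s⁴·A².
kg⁻¹·m⁻²·s⁴·A² is the base-SI form of the farad.

F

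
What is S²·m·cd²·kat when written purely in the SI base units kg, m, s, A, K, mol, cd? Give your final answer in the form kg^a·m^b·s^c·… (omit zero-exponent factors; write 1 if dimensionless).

S = 1/Ω (conductance is reciprocal resistance),
    = kg⁻¹·m⁻²·s³·A².
So S² = kg⁻²·m⁻⁴·s⁶·A⁴.
kat = mol/s = s⁻¹·mol (catalytic activity).
Combining: S²·m·cd²·kat = (kg⁻²·m⁻⁴·s⁶·A⁴) · m · cd² · (s⁻¹·mol) = kg⁻²·m⁻³·s⁵·A⁴·mol·cd².

kg⁻²·m⁻³·s⁵·A⁴·mol·cd²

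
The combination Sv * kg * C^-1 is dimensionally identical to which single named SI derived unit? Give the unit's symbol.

V

Sv = J/kg (equivalent dose = energy per mass),
    = m²·s⁻².
C = A·s = s·A (charge = current × time).
So C⁻¹ = s⁻¹·A⁻¹.
Combining: Sv·kg·C⁻¹ = (m²·s⁻²) · kg · (s⁻¹·A⁻¹) = kg·m²·s⁻³·A⁻¹.
kg·m²·s⁻³·A⁻¹ is the base-SI form of the volt.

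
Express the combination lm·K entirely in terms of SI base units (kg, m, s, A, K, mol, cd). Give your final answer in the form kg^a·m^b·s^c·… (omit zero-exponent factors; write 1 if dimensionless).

K·cd

lm = cd·sr = cd (luminous flux; sr is dimensionless).
Combining: lm·K = cd · K = K·cd.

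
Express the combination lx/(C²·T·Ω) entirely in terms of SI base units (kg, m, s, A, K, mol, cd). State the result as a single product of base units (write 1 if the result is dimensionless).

kg⁻²·m⁻⁴·s³·A·cd

lx = lm/m² (illuminance = luminous flux per area),
    = m⁻²·cd.
C = A·s = s·A (charge = current × time).
So C⁻² = s⁻²·A⁻².
T = Wb/m² (flux density = flux per area),
    = kg·s⁻²·A⁻¹.
So T⁻¹ = kg⁻¹·s²·A.
Ω = V/A (resistance = voltage per current),
    = kg·m²·s⁻³·A⁻².
So Ω⁻¹ = kg⁻¹·m⁻²·s³·A².
Combining: lx·C⁻²·T⁻¹·Ω⁻¹ = (m⁻²·cd) · (s⁻²·A⁻²) · (kg⁻¹·s²·A) · (kg⁻¹·m⁻²·s³·A²) = kg⁻²·m⁻⁴·s³·A·cd.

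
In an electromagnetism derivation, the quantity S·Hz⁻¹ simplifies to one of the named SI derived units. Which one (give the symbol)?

S = 1/Ω (conductance is reciprocal resistance),
    = kg⁻¹·m⁻²·s³·A².
Hz = 1/s = s⁻¹ (frequency is cycles per second).
So Hz⁻¹ = s.
Combining: S·Hz⁻¹ = (kg⁻¹·m⁻²·s³·A²) · s = kg⁻¹·m⁻²·s⁴·A².
kg⁻¹·m⁻²·s⁴·A² is the base-SI form of the farad.

F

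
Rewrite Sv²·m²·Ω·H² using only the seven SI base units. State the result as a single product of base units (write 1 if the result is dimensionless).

Sv = J/kg (equivalent dose = energy per mass),
    = m²·s⁻².
So Sv² = m⁴·s⁻⁴.
Ω = V/A (resistance = voltage per current),
    = kg·m²·s⁻³·A⁻².
H = Wb/A (inductance = flux per current),
    = kg·m²·s⁻²·A⁻².
So H² = kg²·m⁴·s⁻⁴·A⁻⁴.
Combining: Sv²·m²·Ω·H² = (m⁴·s⁻⁴) · m² · (kg·m²·s⁻³·A⁻²) · (kg²·m⁴·s⁻⁴·A⁻⁴) = kg³·m¹²·s⁻¹¹·A⁻⁶.

kg³·m¹²·s⁻¹¹·A⁻⁶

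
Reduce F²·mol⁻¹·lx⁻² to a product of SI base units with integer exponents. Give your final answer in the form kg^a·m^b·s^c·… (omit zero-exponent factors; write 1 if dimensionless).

kg⁻²·s⁸·A⁴·mol⁻¹·cd⁻²

F = kg⁻¹·m⁻²·s⁴·A².
So F² = kg⁻²·m⁻⁴·s⁸·A⁴.
lx = m⁻²·cd.
So lx⁻² = m⁴·cd⁻².
Combining: F²·mol⁻¹·lx⁻² = (kg⁻²·m⁻⁴·s⁸·A⁴) · mol⁻¹ · (m⁴·cd⁻²) = kg⁻²·s⁸·A⁴·mol⁻¹·cd⁻².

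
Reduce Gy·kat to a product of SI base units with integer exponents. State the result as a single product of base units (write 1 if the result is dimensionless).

Gy = J/kg (absorbed dose = energy per mass),
    = m²·s⁻².
kat = mol/s = s⁻¹·mol (catalytic activity).
Combining: Gy·kat = (m²·s⁻²) · (s⁻¹·mol) = m²·s⁻³·mol.

m²·s⁻³·mol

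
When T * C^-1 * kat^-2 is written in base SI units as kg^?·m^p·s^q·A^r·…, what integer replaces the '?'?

1

T = Wb/m² (flux density = flux per area),
    = kg·s⁻²·A⁻¹.
C = A·s = s·A (charge = current × time).
So C⁻¹ = s⁻¹·A⁻¹.
kat = mol/s = s⁻¹·mol (catalytic activity).
So kat⁻² = s²·mol⁻².
Combining: T·C⁻¹·kat⁻² = (kg·s⁻²·A⁻¹) · (s⁻¹·A⁻¹) · (s²·mol⁻²) = kg·s⁻¹·A⁻²·mol⁻².
The exponent of kg is 1.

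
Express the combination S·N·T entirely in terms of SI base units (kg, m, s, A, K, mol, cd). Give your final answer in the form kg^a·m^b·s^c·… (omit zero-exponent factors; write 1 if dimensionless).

S = kg⁻¹·m⁻²·s³·A².
N = kg·m·s⁻².
T = kg·s⁻²·A⁻¹.
Combining: S·N·T = (kg⁻¹·m⁻²·s³·A²) · (kg·m·s⁻²) · (kg·s⁻²·A⁻¹) = kg·m⁻¹·s⁻¹·A.

kg·m⁻¹·s⁻¹·A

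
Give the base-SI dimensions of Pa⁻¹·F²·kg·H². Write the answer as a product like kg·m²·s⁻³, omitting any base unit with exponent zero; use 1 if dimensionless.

m·s⁶

Pa = N/m² (pressure = force per area),
    = kg·m⁻¹·s⁻².
So Pa⁻¹ = kg⁻¹·m·s².
F = C/V (capacitance = charge per voltage),
    = A·s/(kg·m²·s⁻³·A⁻¹) (substituting C and V),
    = kg⁻¹·m⁻²·s⁴·A².
So F² = kg⁻²·m⁻⁴·s⁸·A⁴.
H = Wb/A (inductance = flux per current),
    = kg·m²·s⁻²·A⁻².
So H² = kg²·m⁴·s⁻⁴·A⁻⁴.
Combining: Pa⁻¹·F²·kg·H² = (kg⁻¹·m·s²) · (kg⁻²·m⁻⁴·s⁸·A⁴) · kg · (kg²·m⁴·s⁻⁴·A⁻⁴) = m·s⁶.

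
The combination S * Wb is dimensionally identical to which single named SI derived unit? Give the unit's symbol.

C

S = 1/Ω (conductance is reciprocal resistance),
    = kg⁻¹·m⁻²·s³·A².
Wb = V·s (flux: a volt is a weber per second),
    = kg·m²·s⁻²·A⁻¹.
Combining: S·Wb = (kg⁻¹·m⁻²·s³·A²) · (kg·m²·s⁻²·A⁻¹) = s·A.
s·A is the base-SI form of the coulomb.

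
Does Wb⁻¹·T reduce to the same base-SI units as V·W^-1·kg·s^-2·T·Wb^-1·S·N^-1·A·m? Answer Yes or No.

Left side:
  Wb = V·s (flux: a volt is a weber per second),
      = kg·m²·s⁻²·A⁻¹.
  So Wb⁻¹ = kg⁻¹·m⁻²·s²·A.
  T = Wb/m² (flux density = flux per area),
      = kg·s⁻²·A⁻¹.
  Combining: Wb⁻¹·T = (kg⁻¹·m⁻²·s²·A) · (kg·s⁻²·A⁻¹) = m⁻².
Right side:
  V = W/A (potential = power per current),
      = kg·m²·s⁻³·A⁻¹.
  W = J/s (power = energy per time),
      = kg·m²·s⁻³.
  So W⁻¹ = kg⁻¹·m⁻²·s³.
  T = Wb/m² (flux density = flux per area),
      = kg·s⁻²·A⁻¹.
  Wb = V·s (flux: a volt is a weber per second),
      = kg·m²·s⁻²·A⁻¹.
  So Wb⁻¹ = kg⁻¹·m⁻²·s²·A.
  S = 1/Ω (conductance is reciprocal resistance),
      = kg⁻¹·m⁻²·s³·A².
  N = kg·m/s² = kg·m·s⁻² (force = mass × acceleration).
  So N⁻¹ = kg⁻¹·m⁻¹·s².
  Combining: V·W⁻¹·kg·s⁻²·T·Wb⁻¹·S·N⁻¹·A·m = (kg·m²·s⁻³·A⁻¹) · (kg⁻¹·m⁻²·s³) · kg · s⁻² · (kg·s⁻²·A⁻¹) · (kg⁻¹·m⁻²·s²·A) · (kg⁻¹·m⁻²·s³·A²) · (kg⁻¹·m⁻¹·s²) · A · m = kg⁻¹·m⁻⁴·s³·A².
Left is m⁻²; right is kg⁻¹·m⁻⁴·s³·A² — different.

No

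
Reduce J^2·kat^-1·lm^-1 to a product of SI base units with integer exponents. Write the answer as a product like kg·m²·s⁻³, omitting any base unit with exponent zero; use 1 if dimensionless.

kg²·m⁴·s⁻³·mol⁻¹·cd⁻¹

J = N·m (work = force × distance),
    = kg·m²·s⁻².
So J² = kg²·m⁴·s⁻⁴.
kat = mol/s = s⁻¹·mol (catalytic activity).
So kat⁻¹ = s·mol⁻¹.
lm = cd·sr = cd (luminous flux; sr is dimensionless).
So lm⁻¹ = cd⁻¹.
Combining: J²·kat⁻¹·lm⁻¹ = (kg²·m⁴·s⁻⁴) · (s·mol⁻¹) · cd⁻¹ = kg²·m⁴·s⁻³·mol⁻¹·cd⁻¹.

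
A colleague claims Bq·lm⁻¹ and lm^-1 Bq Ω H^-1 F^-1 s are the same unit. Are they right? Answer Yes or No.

No

Left side:
  Bq = 1/s = s⁻¹ (activity is decays per second).
  lm = cd·sr = cd (luminous flux; sr is dimensionless).
  So lm⁻¹ = cd⁻¹.
  Combining: Bq·lm⁻¹ = s⁻¹ · cd⁻¹ = s⁻¹·cd⁻¹.
Right side:
  lm = cd.
  So lm⁻¹ = cd⁻¹.
  Bq = s⁻¹.
  Ω = kg·m²·s⁻³·A⁻².
  H = kg·m²·s⁻²·A⁻².
  So H⁻¹ = kg⁻¹·m⁻²·s²·A².
  F = kg⁻¹·m⁻²·s⁴·A².
  So F⁻¹ = kg·m²·s⁻⁴·A⁻².
  Combining: lm⁻¹·Bq·Ω·H⁻¹·F⁻¹·s = cd⁻¹ · s⁻¹ · (kg·m²·s⁻³·A⁻²) · (kg⁻¹·m⁻²·s²·A²) · (kg·m²·s⁻⁴·A⁻²) · s = kg·m²·s⁻⁵·A⁻²·cd⁻¹.
Left is s⁻¹·cd⁻¹; right is kg·m²·s⁻⁵·A⁻²·cd⁻¹ — different.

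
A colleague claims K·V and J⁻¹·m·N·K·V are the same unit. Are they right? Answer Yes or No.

Yes

Left side:
  V = W/A (potential = power per current),
      = kg·m²·s⁻³·A⁻¹.
  Combining: K·V = K · (kg·m²·s⁻³·A⁻¹) = kg·m²·s⁻³·A⁻¹·K.
Right side:
  J = N·m (work = force × distance),
      = kg·m²·s⁻².
  So J⁻¹ = kg⁻¹·m⁻²·s².
  N = kg·m/s² = kg·m·s⁻² (force = mass × acceleration).
  V = W/A (potential = power per current),
      = kg·m²·s⁻³·A⁻¹.
  Combining: J⁻¹·m·N·K·V = (kg⁻¹·m⁻²·s²) · m · (kg·m·s⁻²) · K · (kg·m²·s⁻³·A⁻¹) = kg·m²·s⁻³·A⁻¹·K.
Both reduce to kg·m²·s⁻³·A⁻¹·K.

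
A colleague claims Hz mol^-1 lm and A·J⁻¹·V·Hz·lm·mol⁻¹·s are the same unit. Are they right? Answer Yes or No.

Yes

Left side:
  Hz = s⁻¹.
  lm = cd.
  Combining: Hz·mol⁻¹·lm = s⁻¹ · mol⁻¹ · cd = s⁻¹·mol⁻¹·cd.
Right side:
  J = N·m (work = force × distance),
      = kg·m²·s⁻².
  So J⁻¹ = kg⁻¹·m⁻²·s².
  V = W/A (potential = power per current),
      = kg·m²·s⁻³·A⁻¹.
  Hz = 1/s = s⁻¹ (frequency is cycles per second).
  lm = cd·sr = cd (luminous flux; sr is dimensionless).
  Combining: A·J⁻¹·V·Hz·lm·mol⁻¹·s = A · (kg⁻¹·m⁻²·s²) · (kg·m²·s⁻³·A⁻¹) · s⁻¹ · cd · mol⁻¹ · s = s⁻¹·mol⁻¹·cd.
Both reduce to s⁻¹·mol⁻¹·cd.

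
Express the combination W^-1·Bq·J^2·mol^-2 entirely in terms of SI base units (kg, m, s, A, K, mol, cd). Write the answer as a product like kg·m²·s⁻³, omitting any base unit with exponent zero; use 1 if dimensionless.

kg·m²·s⁻²·mol⁻²

W = kg·m²·s⁻³.
So W⁻¹ = kg⁻¹·m⁻²·s³.
Bq = s⁻¹.
J = kg·m²·s⁻².
So J² = kg²·m⁴·s⁻⁴.
Combining: W⁻¹·Bq·J²·mol⁻² = (kg⁻¹·m⁻²·s³) · s⁻¹ · (kg²·m⁴·s⁻⁴) · mol⁻² = kg·m²·s⁻²·mol⁻².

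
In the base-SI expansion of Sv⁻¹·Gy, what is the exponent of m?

0

Sv = m²·s⁻².
So Sv⁻¹ = m⁻²·s².
Gy = m²·s⁻².
Combining: Sv⁻¹·Gy = (m⁻²·s²) · (m²·s⁻²) = 1.
The exponent of m is 0.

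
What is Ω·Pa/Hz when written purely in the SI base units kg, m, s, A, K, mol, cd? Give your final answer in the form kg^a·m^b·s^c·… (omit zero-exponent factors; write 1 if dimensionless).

Ω = kg·m²·s⁻³·A⁻².
Pa = kg·m⁻¹·s⁻².
Hz = s⁻¹.
So Hz⁻¹ = s.
Combining: Ω·Pa·Hz⁻¹ = (kg·m²·s⁻³·A⁻²) · (kg·m⁻¹·s⁻²) · s = kg²·m·s⁻⁴·A⁻².

kg²·m·s⁻⁴·A⁻²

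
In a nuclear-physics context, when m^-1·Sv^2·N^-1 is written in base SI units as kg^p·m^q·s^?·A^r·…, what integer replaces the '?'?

Sv = m²·s⁻².
So Sv² = m⁴·s⁻⁴.
N = kg·m·s⁻².
So N⁻¹ = kg⁻¹·m⁻¹·s².
Combining: m⁻¹·Sv²·N⁻¹ = m⁻¹ · (m⁴·s⁻⁴) · (kg⁻¹·m⁻¹·s²) = kg⁻¹·m²·s⁻².
The exponent of s is -2.

-2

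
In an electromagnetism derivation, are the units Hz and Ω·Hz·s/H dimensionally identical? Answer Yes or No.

Left side:
  Hz = 1/s = s⁻¹ (frequency is cycles per second).
Right side:
  Ω = kg·m²·s⁻³·A⁻².
  Hz = s⁻¹.
  H = kg·m²·s⁻²·A⁻².
  So H⁻¹ = kg⁻¹·m⁻²·s²·A².
  Combining: Ω·Hz·s·H⁻¹ = (kg·m²·s⁻³·A⁻²) · s⁻¹ · s · (kg⁻¹·m⁻²·s²·A²) = s⁻¹.
Both reduce to s⁻¹.

Yes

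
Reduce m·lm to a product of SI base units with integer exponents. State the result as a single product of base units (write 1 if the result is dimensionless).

m·cd

lm = cd·sr = cd (luminous flux; sr is dimensionless).
Combining: m·lm = m · cd = m·cd.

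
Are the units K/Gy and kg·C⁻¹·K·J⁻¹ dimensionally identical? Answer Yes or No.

No

Left side:
  Gy = m²·s⁻².
  So Gy⁻¹ = m⁻²·s².
  Combining: Gy⁻¹·K = (m⁻²·s²) · K = m⁻²·s²·K.
Right side:
  C = A·s = s·A (charge = current × time).
  So C⁻¹ = s⁻¹·A⁻¹.
  J = N·m (work = force × distance),
      = kg·m²·s⁻².
  So J⁻¹ = kg⁻¹·m⁻²·s².
  Combining: kg·C⁻¹·K·J⁻¹ = kg · (s⁻¹·A⁻¹) · K · (kg⁻¹·m⁻²·s²) = m⁻²·s·A⁻¹·K.
Left is m⁻²·s²·K; right is m⁻²·s·A⁻¹·K — different.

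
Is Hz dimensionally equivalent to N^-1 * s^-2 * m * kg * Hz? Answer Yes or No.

Left side:
  Hz = 1/s = s⁻¹ (frequency is cycles per second).
Right side:
  N = kg·m/s² = kg·m·s⁻² (force = mass × acceleration).
  So N⁻¹ = kg⁻¹·m⁻¹·s².
  Hz = 1/s = s⁻¹ (frequency is cycles per second).
  Combining: N⁻¹·s⁻²·m·kg·Hz = (kg⁻¹·m⁻¹·s²) · s⁻² · m · kg · s⁻¹ = s⁻¹.
Both reduce to s⁻¹.

Yes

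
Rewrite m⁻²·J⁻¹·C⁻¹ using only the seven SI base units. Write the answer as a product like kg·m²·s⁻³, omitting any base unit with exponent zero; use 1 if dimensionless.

J = N·m (work = force × distance),
    = kg·m²·s⁻².
So J⁻¹ = kg⁻¹·m⁻²·s².
C = A·s = s·A (charge = current × time).
So C⁻¹ = s⁻¹·A⁻¹.
Combining: m⁻²·J⁻¹·C⁻¹ = m⁻² · (kg⁻¹·m⁻²·s²) · (s⁻¹·A⁻¹) = kg⁻¹·m⁻⁴·s·A⁻¹.

kg⁻¹·m⁻⁴·s·A⁻¹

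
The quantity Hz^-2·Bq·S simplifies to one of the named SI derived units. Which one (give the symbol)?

Hz = s⁻¹.
So Hz⁻² = s².
Bq = s⁻¹.
S = kg⁻¹·m⁻²·s³·A².
Combining: Hz⁻²·Bq·S = s² · s⁻¹ · (kg⁻¹·m⁻²·s³·A²) = kg⁻¹·m⁻²·s⁴·A².
kg⁻¹·m⁻²·s⁴·A² is the base-SI form of the farad.

F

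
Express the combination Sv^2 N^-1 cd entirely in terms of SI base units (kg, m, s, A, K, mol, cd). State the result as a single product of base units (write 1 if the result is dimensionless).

Sv = m²·s⁻².
So Sv² = m⁴·s⁻⁴.
N = kg·m·s⁻².
So N⁻¹ = kg⁻¹·m⁻¹·s².
Combining: Sv²·N⁻¹·cd = (m⁴·s⁻⁴) · (kg⁻¹·m⁻¹·s²) · cd = kg⁻¹·m³·s⁻²·cd.

kg⁻¹·m³·s⁻²·cd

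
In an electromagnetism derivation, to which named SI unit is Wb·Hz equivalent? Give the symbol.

Wb = V·s (flux: a volt is a weber per second),
    = kg·m²·s⁻²·A⁻¹.
Hz = 1/s = s⁻¹ (frequency is cycles per second).
Combining: Wb·Hz = (kg·m²·s⁻²·A⁻¹) · s⁻¹ = kg·m²·s⁻³·A⁻¹.
kg·m²·s⁻³·A⁻¹ is the base-SI form of the volt.

V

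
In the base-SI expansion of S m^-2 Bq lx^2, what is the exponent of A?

2

S = 1/Ω (conductance is reciprocal resistance),
    = kg⁻¹·m⁻²·s³·A².
Bq = 1/s = s⁻¹ (activity is decays per second).
lx = lm/m² (illuminance = luminous flux per area),
    = m⁻²·cd.
So lx² = m⁻⁴·cd².
Combining: S·m⁻²·Bq·lx² = (kg⁻¹·m⁻²·s³·A²) · m⁻² · s⁻¹ · (m⁻⁴·cd²) = kg⁻¹·m⁻⁸·s²·A²·cd².
The exponent of A is 2.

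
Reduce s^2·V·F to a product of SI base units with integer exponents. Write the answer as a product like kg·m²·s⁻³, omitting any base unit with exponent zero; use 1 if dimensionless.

V = W/A (potential = power per current),
    = kg·m²·s⁻³·A⁻¹.
F = C/V (capacitance = charge per voltage),
    = A·s/(kg·m²·s⁻³·A⁻¹) (substituting C and V),
    = kg⁻¹·m⁻²·s⁴·A².
Combining: s²·V·F = s² · (kg·m²·s⁻³·A⁻¹) · (kg⁻¹·m⁻²·s⁴·A²) = s³·A.

s³·A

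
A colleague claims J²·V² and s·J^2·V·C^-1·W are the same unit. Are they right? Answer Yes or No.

Left side:
  J = N·m (work = force × distance),
      = kg·m²·s⁻².
  So J² = kg²·m⁴·s⁻⁴.
  V = W/A (potential = power per current),
      = kg·m²·s⁻³·A⁻¹.
  So V² = kg²·m⁴·s⁻⁶·A⁻².
  Combining: J²·V² = (kg²·m⁴·s⁻⁴) · (kg²·m⁴·s⁻⁶·A⁻²) = kg⁴·m⁸·s⁻¹⁰·A⁻².
Right side:
  J = N·m (work = force × distance),
      = kg·m²·s⁻².
  So J² = kg²·m⁴·s⁻⁴.
  V = W/A (potential = power per current),
      = kg·m²·s⁻³·A⁻¹.
  C = A·s = s·A (charge = current × time).
  So C⁻¹ = s⁻¹·A⁻¹.
  W = J/s (power = energy per time),
      = kg·m²·s⁻³.
  Combining: s·J²·V·C⁻¹·W = s · (kg²·m⁴·s⁻⁴) · (kg·m²·s⁻³·A⁻¹) · (s⁻¹·A⁻¹) · (kg·m²·s⁻³) = kg⁴·m⁸·s⁻¹⁰·A⁻².
Both reduce to kg⁴·m⁸·s⁻¹⁰·A⁻².

Yes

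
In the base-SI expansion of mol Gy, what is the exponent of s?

-2

Gy = J/kg (absorbed dose = energy per mass),
    = m²·s⁻².
Combining: mol·Gy = mol · (m²·s⁻²) = m²·s⁻²·mol.
The exponent of s is -2.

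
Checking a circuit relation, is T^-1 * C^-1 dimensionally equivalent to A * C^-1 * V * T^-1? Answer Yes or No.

No

Left side:
  T = kg·s⁻²·A⁻¹.
  So T⁻¹ = kg⁻¹·s²·A.
  C = s·A.
  So C⁻¹ = s⁻¹·A⁻¹.
  Combining: T⁻¹·C⁻¹ = (kg⁻¹·s²·A) · (s⁻¹·A⁻¹) = kg⁻¹·s.
Right side:
  C = s·A.
  So C⁻¹ = s⁻¹·A⁻¹.
  V = kg·m²·s⁻³·A⁻¹.
  T = kg·s⁻²·A⁻¹.
  So T⁻¹ = kg⁻¹·s²·A.
  Combining: A·C⁻¹·V·T⁻¹ = A · (s⁻¹·A⁻¹) · (kg·m²·s⁻³·A⁻¹) · (kg⁻¹·s²·A) = m²·s⁻².
Left is kg⁻¹·s; right is m²·s⁻² — different.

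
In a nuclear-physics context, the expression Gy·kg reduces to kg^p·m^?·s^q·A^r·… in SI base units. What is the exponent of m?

Gy = m²·s⁻².
Combining: Gy·kg = (m²·s⁻²) · kg = kg·m²·s⁻².
The exponent of m is 2.

2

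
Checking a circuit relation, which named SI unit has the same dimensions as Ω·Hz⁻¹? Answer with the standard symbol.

Ω = V/A (resistance = voltage per current),
    = kg·m²·s⁻³·A⁻².
Hz = 1/s = s⁻¹ (frequency is cycles per second).
So Hz⁻¹ = s.
Combining: Ω·Hz⁻¹ = (kg·m²·s⁻³·A⁻²) · s = kg·m²·s⁻²·A⁻².
kg·m²·s⁻²·A⁻² is the base-SI form of the henry.

H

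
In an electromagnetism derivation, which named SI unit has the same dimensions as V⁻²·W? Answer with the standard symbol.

V = kg·m²·s⁻³·A⁻¹.
So V⁻² = kg⁻²·m⁻⁴·s⁶·A².
W = kg·m²·s⁻³.
Combining: V⁻²·W = (kg⁻²·m⁻⁴·s⁶·A²) · (kg·m²·s⁻³) = kg⁻¹·m⁻²·s³·A².
kg⁻¹·m⁻²·s³·A² is the base-SI form of the siemens.

S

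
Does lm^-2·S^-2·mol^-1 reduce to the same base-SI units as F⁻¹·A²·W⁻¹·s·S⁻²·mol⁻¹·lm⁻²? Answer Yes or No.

Left side:
  lm = cd.
  So lm⁻² = cd⁻².
  S = kg⁻¹·m⁻²·s³·A².
  So S⁻² = kg²·m⁴·s⁻⁶·A⁻⁴.
  Combining: lm⁻²·S⁻²·mol⁻¹ = cd⁻² · (kg²·m⁴·s⁻⁶·A⁻⁴) · mol⁻¹ = kg²·m⁴·s⁻⁶·A⁻⁴·mol⁻¹·cd⁻².
Right side:
  F = kg⁻¹·m⁻²·s⁴·A².
  So F⁻¹ = kg·m²·s⁻⁴·A⁻².
  W = kg·m²·s⁻³.
  So W⁻¹ = kg⁻¹·m⁻²·s³.
  S = kg⁻¹·m⁻²·s³·A².
  So S⁻² = kg²·m⁴·s⁻⁶·A⁻⁴.
  lm = cd.
  So lm⁻² = cd⁻².
  Combining: F⁻¹·A²·W⁻¹·s·S⁻²·mol⁻¹·lm⁻² = (kg·m²·s⁻⁴·A⁻²) · A² · (kg⁻¹·m⁻²·s³) · s · (kg²·m⁴·s⁻⁶·A⁻⁴) · mol⁻¹ · cd⁻² = kg²·m⁴·s⁻⁶·A⁻⁴·mol⁻¹·cd⁻².
Both reduce to kg²·m⁴·s⁻⁶·A⁻⁴·mol⁻¹·cd⁻².

Yes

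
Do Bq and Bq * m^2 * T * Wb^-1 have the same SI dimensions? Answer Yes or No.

Left side:
  Bq = 1/s = s⁻¹ (activity is decays per second).
Right side:
  Bq = s⁻¹.
  T = kg·s⁻²·A⁻¹.
  Wb = kg·m²·s⁻²·A⁻¹.
  So Wb⁻¹ = kg⁻¹·m⁻²·s²·A.
  Combining: Bq·m²·T·Wb⁻¹ = s⁻¹ · m² · (kg·s⁻²·A⁻¹) · (kg⁻¹·m⁻²·s²·A) = s⁻¹.
Both reduce to s⁻¹.

Yes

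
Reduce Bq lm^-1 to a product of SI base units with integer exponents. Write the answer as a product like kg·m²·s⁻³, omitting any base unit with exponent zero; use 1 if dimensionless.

Bq = s⁻¹.
lm = cd.
So lm⁻¹ = cd⁻¹.
Combining: Bq·lm⁻¹ = s⁻¹ · cd⁻¹ = s⁻¹·cd⁻¹.

s⁻¹·cd⁻¹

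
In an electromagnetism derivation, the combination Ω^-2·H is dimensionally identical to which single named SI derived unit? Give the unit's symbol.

F

Ω = kg·m²·s⁻³·A⁻².
So Ω⁻² = kg⁻²·m⁻⁴·s⁶·A⁴.
H = kg·m²·s⁻²·A⁻².
Combining: Ω⁻²·H = (kg⁻²·m⁻⁴·s⁶·A⁴) · (kg·m²·s⁻²·A⁻²) = kg⁻¹·m⁻²·s⁴·A².
kg⁻¹·m⁻²·s⁴·A² is the base-SI form of the farad.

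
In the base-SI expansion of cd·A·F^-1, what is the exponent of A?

F = C/V (capacitance = charge per voltage),
    = A·s/(kg·m²·s⁻³·A⁻¹) (substituting C and V),
    = kg⁻¹·m⁻²·s⁴·A².
So F⁻¹ = kg·m²·s⁻⁴·A⁻².
Combining: cd·A·F⁻¹ = cd · A · (kg·m²·s⁻⁴·A⁻²) = kg·m²·s⁻⁴·A⁻¹·cd.
The exponent of A is -1.

-1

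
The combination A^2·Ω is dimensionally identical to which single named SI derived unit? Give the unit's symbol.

W

Ω = kg·m²·s⁻³·A⁻².
Combining: A²·Ω = A² · (kg·m²·s⁻³·A⁻²) = kg·m²·s⁻³.
kg·m²·s⁻³ is the base-SI form of the watt.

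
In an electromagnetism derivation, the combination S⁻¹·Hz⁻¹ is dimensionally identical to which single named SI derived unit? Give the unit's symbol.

H

S = 1/Ω (conductance is reciprocal resistance),
    = kg⁻¹·m⁻²·s³·A².
So S⁻¹ = kg·m²·s⁻³·A⁻².
Hz = 1/s = s⁻¹ (frequency is cycles per second).
So Hz⁻¹ = s.
Combining: S⁻¹·Hz⁻¹ = (kg·m²·s⁻³·A⁻²) · s = kg·m²·s⁻²·A⁻².
kg·m²·s⁻²·A⁻² is the base-SI form of the henry.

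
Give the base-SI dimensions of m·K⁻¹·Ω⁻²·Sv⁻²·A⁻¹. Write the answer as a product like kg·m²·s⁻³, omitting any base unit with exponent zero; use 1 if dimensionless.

kg⁻²·m⁻⁷·s¹⁰·A³·K⁻¹

Ω = kg·m²·s⁻³·A⁻².
So Ω⁻² = kg⁻²·m⁻⁴·s⁶·A⁴.
Sv = m²·s⁻².
So Sv⁻² = m⁻⁴·s⁴.
Combining: m·K⁻¹·Ω⁻²·Sv⁻²·A⁻¹ = m · K⁻¹ · (kg⁻²·m⁻⁴·s⁶·A⁴) · (m⁻⁴·s⁴) · A⁻¹ = kg⁻²·m⁻⁷·s¹⁰·A³·K⁻¹.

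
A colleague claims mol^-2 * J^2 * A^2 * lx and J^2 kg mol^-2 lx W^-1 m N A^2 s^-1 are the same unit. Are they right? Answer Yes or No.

Left side:
  J = N·m (work = force × distance),
      = kg·m²·s⁻².
  So J² = kg²·m⁴·s⁻⁴.
  lx = lm/m² (illuminance = luminous flux per area),
      = m⁻²·cd.
  Combining: mol⁻²·J²·A²·lx = mol⁻² · (kg²·m⁴·s⁻⁴) · A² · (m⁻²·cd) = kg²·m²·s⁻⁴·A²·mol⁻²·cd.
Right side:
  J = N·m (work = force × distance),
      = kg·m²·s⁻².
  So J² = kg²·m⁴·s⁻⁴.
  lx = lm/m² (illuminance = luminous flux per area),
      = m⁻²·cd.
  W = J/s (power = energy per time),
      = kg·m²·s⁻³.
  So W⁻¹ = kg⁻¹·m⁻²·s³.
  N = kg·m/s² = kg·m·s⁻² (force = mass × acceleration).
  Combining: J²·kg·mol⁻²·lx·W⁻¹·m·N·A²·s⁻¹ = (kg²·m⁴·s⁻⁴) · kg · mol⁻² · (m⁻²·cd) · (kg⁻¹·m⁻²·s³) · m · (kg·m·s⁻²) · A² · s⁻¹ = kg³·m²·s⁻⁴·A²·mol⁻²·cd.
Left is kg²·m²·s⁻⁴·A²·mol⁻²·cd; right is kg³·m²·s⁻⁴·A²·mol⁻²·cd — different.

No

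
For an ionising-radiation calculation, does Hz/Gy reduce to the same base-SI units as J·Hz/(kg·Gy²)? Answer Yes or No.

Yes

Left side:
  Gy = J/kg (absorbed dose = energy per mass),
      = m²·s⁻².
  So Gy⁻¹ = m⁻²·s².
  Hz = 1/s = s⁻¹ (frequency is cycles per second).
  Combining: Gy⁻¹·Hz = (m⁻²·s²) · s⁻¹ = m⁻²·s.
Right side:
  J = N·m (work = force × distance),
      = kg·m²·s⁻².
  Hz = 1/s = s⁻¹ (frequency is cycles per second).
  Gy = J/kg (absorbed dose = energy per mass),
      = m²·s⁻².
  So Gy⁻² = m⁻⁴·s⁴.
  Combining: J·Hz·kg⁻¹·Gy⁻² = (kg·m²·s⁻²) · s⁻¹ · kg⁻¹ · (m⁻⁴·s⁴) = m⁻²·s.
Both reduce to m⁻²·s.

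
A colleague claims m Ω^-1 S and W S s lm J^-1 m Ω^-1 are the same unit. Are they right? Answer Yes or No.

No

Left side:
  Ω = kg·m²·s⁻³·A⁻².
  So Ω⁻¹ = kg⁻¹·m⁻²·s³·A².
  S = kg⁻¹·m⁻²·s³·A².
  Combining: m·Ω⁻¹·S = m · (kg⁻¹·m⁻²·s³·A²) · (kg⁻¹·m⁻²·s³·A²) = kg⁻²·m⁻³·s⁶·A⁴.
Right side:
  W = J/s (power = energy per time),
      = kg·m²·s⁻³.
  S = 1/Ω (conductance is reciprocal resistance),
      = kg⁻¹·m⁻²·s³·A².
  lm = cd·sr = cd (luminous flux; sr is dimensionless).
  J = N·m (work = force × distance),
      = kg·m²·s⁻².
  So J⁻¹ = kg⁻¹·m⁻²·s².
  Ω = V/A (resistance = voltage per current),
      = kg·m²·s⁻³·A⁻².
  So Ω⁻¹ = kg⁻¹·m⁻²·s³·A².
  Combining: W·S·s·lm·J⁻¹·m·Ω⁻¹ = (kg·m²·s⁻³) · (kg⁻¹·m⁻²·s³·A²) · s · cd · (kg⁻¹·m⁻²·s²) · m · (kg⁻¹·m⁻²·s³·A²) = kg⁻²·m⁻³·s⁶·A⁴·cd.
Left is kg⁻²·m⁻³·s⁶·A⁴; right is kg⁻²·m⁻³·s⁶·A⁴·cd — different.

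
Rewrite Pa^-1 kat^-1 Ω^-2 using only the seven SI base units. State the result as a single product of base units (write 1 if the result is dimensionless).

kg⁻³·m⁻³·s⁹·A⁴·mol⁻¹

Pa = N/m² (pressure = force per area),
    = kg·m⁻¹·s⁻².
So Pa⁻¹ = kg⁻¹·m·s².
kat = mol/s = s⁻¹·mol (catalytic activity).
So kat⁻¹ = s·mol⁻¹.
Ω = V/A (resistance = voltage per current),
    = kg·m²·s⁻³·A⁻².
So Ω⁻² = kg⁻²·m⁻⁴·s⁶·A⁴.
Combining: Pa⁻¹·kat⁻¹·Ω⁻² = (kg⁻¹·m·s²) · (s·mol⁻¹) · (kg⁻²·m⁻⁴·s⁶·A⁴) = kg⁻³·m⁻³·s⁹·A⁴·mol⁻¹.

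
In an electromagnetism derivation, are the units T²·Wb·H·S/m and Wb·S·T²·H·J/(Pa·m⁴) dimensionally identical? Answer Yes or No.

Left side:
  T = Wb/m² (flux density = flux per area),
      = kg·s⁻²·A⁻¹.
  So T² = kg²·s⁻⁴·A⁻².
  Wb = V·s (flux: a volt is a weber per second),
      = kg·m²·s⁻²·A⁻¹.
  H = Wb/A (inductance = flux per current),
      = kg·m²·s⁻²·A⁻².
  S = 1/Ω (conductance is reciprocal resistance),
      = kg⁻¹·m⁻²·s³·A².
  Combining: T²·Wb·H·S·m⁻¹ = (kg²·s⁻⁴·A⁻²) · (kg·m²·s⁻²·A⁻¹) · (kg·m²·s⁻²·A⁻²) · (kg⁻¹·m⁻²·s³·A²) · m⁻¹ = kg³·m·s⁻⁵·A⁻³.
Right side:
  Wb = kg·m²·s⁻²·A⁻¹.
  Pa = kg·m⁻¹·s⁻².
  So Pa⁻¹ = kg⁻¹·m·s².
  S = kg⁻¹·m⁻²·s³·A².
  T = kg·s⁻²·A⁻¹.
  So T² = kg²·s⁻⁴·A⁻².
  H = kg·m²·s⁻²·A⁻².
  J = kg·m²·s⁻².
  Combining: Wb·Pa⁻¹·S·T²·H·m⁻⁴·J = (kg·m²·s⁻²·A⁻¹) · (kg⁻¹·m·s²) · (kg⁻¹·m⁻²·s³·A²) · (kg²·s⁻⁴·A⁻²) · (kg·m²·s⁻²·A⁻²) · m⁻⁴ · (kg·m²·s⁻²) = kg³·m·s⁻⁵·A⁻³.
Both reduce to kg³·m·s⁻⁵·A⁻³.

Yes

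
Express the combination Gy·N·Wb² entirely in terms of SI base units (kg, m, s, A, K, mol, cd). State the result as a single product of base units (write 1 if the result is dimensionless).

kg³·m⁷·s⁻⁸·A⁻²

Gy = m²·s⁻².
N = kg·m·s⁻².
Wb = kg·m²·s⁻²·A⁻¹.
So Wb² = kg²·m⁴·s⁻⁴·A⁻².
Combining: Gy·N·Wb² = (m²·s⁻²) · (kg·m·s⁻²) · (kg²·m⁴·s⁻⁴·A⁻²) = kg³·m⁷·s⁻⁸·A⁻².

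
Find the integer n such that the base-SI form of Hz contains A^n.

Hz = 1/s = s⁻¹ (frequency is cycles per second).
The exponent of A is 0.

0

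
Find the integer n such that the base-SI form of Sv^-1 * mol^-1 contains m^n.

Sv = J/kg (equivalent dose = energy per mass),
    = m²·s⁻².
So Sv⁻¹ = m⁻²·s².
Combining: Sv⁻¹·mol⁻¹ = (m⁻²·s²) · mol⁻¹ = m⁻²·s²·mol⁻¹.
The exponent of m is -2.

-2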